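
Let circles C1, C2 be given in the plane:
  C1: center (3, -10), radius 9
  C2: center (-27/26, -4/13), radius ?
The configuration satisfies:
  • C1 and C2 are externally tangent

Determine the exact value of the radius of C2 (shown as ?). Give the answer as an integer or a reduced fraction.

3/2

1. [ext C1·C2]  r_C2² + 18r_C2 − 117/4 = 0  ⇒  r_C2 = 3/2 (r>0 drops 1)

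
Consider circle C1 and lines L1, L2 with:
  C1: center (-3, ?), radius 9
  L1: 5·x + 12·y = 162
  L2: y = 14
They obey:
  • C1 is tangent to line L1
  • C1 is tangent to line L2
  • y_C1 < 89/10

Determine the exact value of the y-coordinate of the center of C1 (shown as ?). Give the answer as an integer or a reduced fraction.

1. [C1‖L1]  y_C1² − (59/2)y_C1 + 245/2 = 0  ⇒  y_C1 = 5 or 49/2
2. [C1‖L2]  y_C1² − 28y_C1 + 115 = 0  ⇒  y_C1 = 5 or 23

5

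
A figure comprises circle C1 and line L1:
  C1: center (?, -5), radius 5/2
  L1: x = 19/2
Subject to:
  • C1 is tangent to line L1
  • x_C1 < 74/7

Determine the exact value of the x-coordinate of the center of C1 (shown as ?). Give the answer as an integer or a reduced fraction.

7

1. [C1‖L1]  x_C1² − 19x_C1 + 84 = 0  ⇒  x_C1 = 7 or 12
2. given x_C1 < 74/7: keep 7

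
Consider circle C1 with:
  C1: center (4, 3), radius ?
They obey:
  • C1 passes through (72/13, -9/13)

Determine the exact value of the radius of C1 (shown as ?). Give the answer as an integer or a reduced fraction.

4

1. [C1∋P]  r_C1² − 16 = 0  ⇒  r_C1 = 4 (r>0 drops 1)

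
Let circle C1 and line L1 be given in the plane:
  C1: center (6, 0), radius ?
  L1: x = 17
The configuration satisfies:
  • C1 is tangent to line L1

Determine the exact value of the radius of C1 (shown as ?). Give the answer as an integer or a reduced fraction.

1. [C1‖L1]  r_C1² − 121 = 0  ⇒  r_C1 = 11 (r>0 drops 1)

11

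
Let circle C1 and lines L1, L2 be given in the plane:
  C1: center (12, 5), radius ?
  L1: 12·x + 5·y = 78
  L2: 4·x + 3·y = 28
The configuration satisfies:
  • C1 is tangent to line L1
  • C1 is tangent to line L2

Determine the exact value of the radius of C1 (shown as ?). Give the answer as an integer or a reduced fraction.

7

1. [C1‖L1]  r_C1² − 49 = 0  ⇒  r_C1 = 7 (r>0 drops 1)
2. [C1‖L2]  r_C1² − 49 = 0  ⇒  r_C1 = 7 (r>0 drops 1)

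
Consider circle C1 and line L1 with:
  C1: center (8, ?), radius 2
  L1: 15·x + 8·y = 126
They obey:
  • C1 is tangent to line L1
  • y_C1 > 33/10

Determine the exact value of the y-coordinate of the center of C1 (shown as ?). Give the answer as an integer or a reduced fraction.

1. [C1‖L1]  y_C1² − (3/2)y_C1 − 35/2 = 0  ⇒  y_C1 = -7/2 or 5
2. given y_C1 > 33/10: keep 5

5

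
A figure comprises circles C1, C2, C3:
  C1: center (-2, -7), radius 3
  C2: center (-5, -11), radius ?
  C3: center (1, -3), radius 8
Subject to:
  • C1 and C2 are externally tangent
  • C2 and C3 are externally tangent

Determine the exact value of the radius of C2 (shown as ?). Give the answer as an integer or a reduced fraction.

1. [ext C1·C2]  r_C2² + 6r_C2 − 16 = 0  ⇒  r_C2 = 2 (r>0 drops 1)
2. [ext C2·C3]  r_C2² + 16r_C2 − 36 = 0  ⇒  r_C2 = 2 (r>0 drops 1)

2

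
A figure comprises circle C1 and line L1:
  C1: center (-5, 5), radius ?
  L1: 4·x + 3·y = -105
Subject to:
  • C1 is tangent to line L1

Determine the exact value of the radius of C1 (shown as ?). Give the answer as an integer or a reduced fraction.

20

1. [C1‖L1]  r_C1² − 400 = 0  ⇒  r_C1 = 20 (r>0 drops 1)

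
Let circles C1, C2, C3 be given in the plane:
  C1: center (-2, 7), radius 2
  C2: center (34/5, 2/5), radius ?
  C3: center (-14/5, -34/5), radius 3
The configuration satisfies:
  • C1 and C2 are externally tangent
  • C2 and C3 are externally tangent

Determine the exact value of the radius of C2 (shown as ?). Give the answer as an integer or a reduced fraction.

1. [ext C1·C2]  r_C2² + 4r_C2 − 117 = 0  ⇒  r_C2 = 9 (r>0 drops 1)
2. [ext C2·C3]  r_C2² + 6r_C2 − 135 = 0  ⇒  r_C2 = 9 (r>0 drops 1)

9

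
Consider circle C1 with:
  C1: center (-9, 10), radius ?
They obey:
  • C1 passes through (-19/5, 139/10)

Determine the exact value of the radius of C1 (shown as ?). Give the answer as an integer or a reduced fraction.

1. [C1∋P]  r_C1² − 169/4 = 0  ⇒  r_C1 = 13/2 (r>0 drops 1)

13/2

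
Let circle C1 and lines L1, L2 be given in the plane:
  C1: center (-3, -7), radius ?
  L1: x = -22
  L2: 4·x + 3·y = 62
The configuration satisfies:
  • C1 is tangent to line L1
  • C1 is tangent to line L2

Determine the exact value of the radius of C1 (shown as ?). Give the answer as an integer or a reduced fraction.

1. [C1‖L1]  r_C1² − 361 = 0  ⇒  r_C1 = 19 (r>0 drops 1)
2. [C1‖L2]  r_C1² − 361 = 0  ⇒  r_C1 = 19 (r>0 drops 1)

19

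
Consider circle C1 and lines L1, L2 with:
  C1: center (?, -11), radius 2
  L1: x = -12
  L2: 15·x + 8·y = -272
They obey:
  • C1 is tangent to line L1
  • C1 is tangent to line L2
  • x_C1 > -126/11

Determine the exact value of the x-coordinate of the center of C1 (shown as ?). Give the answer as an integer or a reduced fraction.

1. [C1‖L1]  x_C1² + 24x_C1 + 140 = 0  ⇒  x_C1 = -14 or -10
2. [C1‖L2]  x_C1² + (368/15)x_C1 + 436/3 = 0  ⇒  x_C1 = -218/15 or -10

-10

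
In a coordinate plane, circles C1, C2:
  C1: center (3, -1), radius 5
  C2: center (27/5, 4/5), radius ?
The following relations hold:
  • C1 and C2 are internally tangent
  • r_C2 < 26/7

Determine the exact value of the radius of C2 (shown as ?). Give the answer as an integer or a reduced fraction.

1. [int C1,C2]  r_C2² − 10r_C2 + 16 = 0  ⇒  r_C2 = 2 or 8
2. given r_C2 < 26/7: keep 2

2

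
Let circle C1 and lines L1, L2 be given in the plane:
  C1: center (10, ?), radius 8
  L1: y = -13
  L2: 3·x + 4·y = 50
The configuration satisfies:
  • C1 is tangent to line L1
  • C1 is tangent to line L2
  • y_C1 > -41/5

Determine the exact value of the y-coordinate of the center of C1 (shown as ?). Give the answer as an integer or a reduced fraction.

1. [C1‖L1]  y_C1² + 26y_C1 + 105 = 0  ⇒  y_C1 = -21 or -5
2. [C1‖L2]  y_C1² − 10y_C1 − 75 = 0  ⇒  y_C1 = -5 or 15

-5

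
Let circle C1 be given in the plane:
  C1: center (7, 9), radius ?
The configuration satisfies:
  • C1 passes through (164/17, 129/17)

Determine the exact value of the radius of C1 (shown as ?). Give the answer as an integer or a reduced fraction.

1. [C1∋P]  r_C1² − 9 = 0  ⇒  r_C1 = 3 (r>0 drops 1)

3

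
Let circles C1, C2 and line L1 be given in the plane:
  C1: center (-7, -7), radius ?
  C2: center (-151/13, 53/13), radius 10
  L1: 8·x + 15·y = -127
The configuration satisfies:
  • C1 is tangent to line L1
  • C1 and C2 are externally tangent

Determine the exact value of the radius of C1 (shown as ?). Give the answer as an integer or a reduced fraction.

2

1. [C1‖L1]  r_C1² − 4 = 0  ⇒  r_C1 = 2 (r>0 drops 1)
2. [ext C1·C2]  r_C1² + 20r_C1 − 44 = 0  ⇒  r_C1 = 2 (r>0 drops 1)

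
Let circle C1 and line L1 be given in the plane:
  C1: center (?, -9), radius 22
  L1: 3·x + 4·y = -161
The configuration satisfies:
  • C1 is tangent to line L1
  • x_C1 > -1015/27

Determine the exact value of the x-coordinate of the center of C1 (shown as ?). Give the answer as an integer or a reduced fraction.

1. [C1‖L1]  x_C1² + (250/3)x_C1 + 1175/3 = 0  ⇒  x_C1 = -235/3 or -5
2. given x_C1 > -1015/27: keep -5

-5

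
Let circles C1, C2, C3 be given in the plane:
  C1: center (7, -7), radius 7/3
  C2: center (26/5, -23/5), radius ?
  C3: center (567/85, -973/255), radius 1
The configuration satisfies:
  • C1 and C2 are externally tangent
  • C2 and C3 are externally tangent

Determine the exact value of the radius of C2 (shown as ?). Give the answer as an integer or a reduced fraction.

1. [ext C1·C2]  r_C2² + (14/3)r_C2 − 32/9 = 0  ⇒  r_C2 = 2/3 (r>0 drops 1)
2. [ext C2·C3]  r_C2² + 2r_C2 − 16/9 = 0  ⇒  r_C2 = 2/3 (r>0 drops 1)

2/3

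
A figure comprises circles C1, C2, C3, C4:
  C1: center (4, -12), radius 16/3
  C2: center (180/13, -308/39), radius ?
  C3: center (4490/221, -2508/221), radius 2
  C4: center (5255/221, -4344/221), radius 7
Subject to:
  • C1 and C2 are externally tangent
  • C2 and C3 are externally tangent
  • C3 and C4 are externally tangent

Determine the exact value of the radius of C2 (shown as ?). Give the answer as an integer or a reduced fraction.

1. [ext C1·C2]  r_C2² + (32/3)r_C2 − 256/3 = 0  ⇒  r_C2 = 16/3 (r>0 drops 1)
2. [ext C2·C3]  r_C2² + 4r_C2 − 448/9 = 0  ⇒  r_C2 = 16/3 (r>0 drops 1)

16/3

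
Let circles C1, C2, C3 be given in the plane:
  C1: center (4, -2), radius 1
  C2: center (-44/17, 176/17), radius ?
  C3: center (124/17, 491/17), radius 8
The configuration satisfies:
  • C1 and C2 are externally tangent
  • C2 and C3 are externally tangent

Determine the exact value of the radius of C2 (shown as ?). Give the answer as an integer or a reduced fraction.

1. [ext C1·C2]  r_C2² + 2r_C2 − 195 = 0  ⇒  r_C2 = 13 (r>0 drops 1)
2. [ext C2·C3]  r_C2² + 16r_C2 − 377 = 0  ⇒  r_C2 = 13 (r>0 drops 1)

13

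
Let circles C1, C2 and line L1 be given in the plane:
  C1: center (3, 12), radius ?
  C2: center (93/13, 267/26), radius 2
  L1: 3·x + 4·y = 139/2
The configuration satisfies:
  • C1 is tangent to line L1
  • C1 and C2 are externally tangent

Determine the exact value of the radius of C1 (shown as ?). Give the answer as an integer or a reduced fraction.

1. [C1‖L1]  r_C1² − 25/4 = 0  ⇒  r_C1 = 5/2 (r>0 drops 1)
2. [ext C1·C2]  r_C1² + 4r_C1 − 65/4 = 0  ⇒  r_C1 = 5/2 (r>0 drops 1)

5/2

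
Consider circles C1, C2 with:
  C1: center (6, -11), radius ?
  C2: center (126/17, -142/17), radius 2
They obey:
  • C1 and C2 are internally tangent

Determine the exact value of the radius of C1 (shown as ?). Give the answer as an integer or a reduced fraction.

1. [int C1,C2]  r_C1² − 4r_C1 − 5 = 0  ⇒  r_C1 = 5 (r>0 drops 1)

5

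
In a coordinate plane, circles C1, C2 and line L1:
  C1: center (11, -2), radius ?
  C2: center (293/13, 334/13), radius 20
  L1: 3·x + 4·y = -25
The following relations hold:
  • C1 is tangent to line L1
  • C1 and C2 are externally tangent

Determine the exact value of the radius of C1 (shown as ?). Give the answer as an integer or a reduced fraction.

1. [C1‖L1]  r_C1² − 100 = 0  ⇒  r_C1 = 10 (r>0 drops 1)
2. [ext C1·C2]  r_C1² + 40r_C1 − 500 = 0  ⇒  r_C1 = 10 (r>0 drops 1)

10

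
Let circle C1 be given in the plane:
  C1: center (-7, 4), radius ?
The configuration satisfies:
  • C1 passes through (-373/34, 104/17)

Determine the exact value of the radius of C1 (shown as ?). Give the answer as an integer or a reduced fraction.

1. [C1∋P]  r_C1² − 81/4 = 0  ⇒  r_C1 = 9/2 (r>0 drops 1)

9/2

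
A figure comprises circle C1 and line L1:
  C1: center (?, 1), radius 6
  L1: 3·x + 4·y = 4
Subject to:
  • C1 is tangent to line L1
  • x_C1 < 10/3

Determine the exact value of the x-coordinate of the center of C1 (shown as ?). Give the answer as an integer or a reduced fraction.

-10

1. [C1‖L1]  x_C1² − 100 = 0  ⇒  x_C1 = -10 or 10
2. given x_C1 < 10/3: keep -10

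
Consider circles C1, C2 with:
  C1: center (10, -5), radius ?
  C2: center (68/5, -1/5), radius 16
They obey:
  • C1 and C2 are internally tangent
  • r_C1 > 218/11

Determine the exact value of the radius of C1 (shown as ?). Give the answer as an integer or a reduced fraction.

22

1. [int C1,C2]  r_C1² − 32r_C1 + 220 = 0  ⇒  r_C1 = 10 or 22
2. given r_C1 > 218/11: keep 22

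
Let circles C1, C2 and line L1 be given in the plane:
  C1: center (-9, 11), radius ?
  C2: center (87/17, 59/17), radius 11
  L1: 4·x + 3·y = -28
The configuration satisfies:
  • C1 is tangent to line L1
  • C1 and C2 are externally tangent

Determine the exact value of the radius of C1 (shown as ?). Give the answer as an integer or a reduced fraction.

5

1. [C1‖L1]  r_C1² − 25 = 0  ⇒  r_C1 = 5 (r>0 drops 1)
2. [ext C1·C2]  r_C1² + 22r_C1 − 135 = 0  ⇒  r_C1 = 5 (r>0 drops 1)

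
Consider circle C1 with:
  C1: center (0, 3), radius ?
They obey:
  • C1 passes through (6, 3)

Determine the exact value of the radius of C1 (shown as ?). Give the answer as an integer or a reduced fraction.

1. [C1∋P]  r_C1² − 36 = 0  ⇒  r_C1 = 6 (r>0 drops 1)

6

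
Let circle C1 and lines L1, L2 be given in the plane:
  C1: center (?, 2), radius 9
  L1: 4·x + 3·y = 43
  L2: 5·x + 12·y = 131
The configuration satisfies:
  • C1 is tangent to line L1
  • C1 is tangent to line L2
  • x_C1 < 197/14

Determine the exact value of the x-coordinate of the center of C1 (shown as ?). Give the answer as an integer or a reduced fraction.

1. [C1‖L1]  x_C1² − (37/2)x_C1 − 41 = 0  ⇒  x_C1 = -2 or 41/2
2. [C1‖L2]  x_C1² − (214/5)x_C1 − 448/5 = 0  ⇒  x_C1 = -2 or 224/5

-2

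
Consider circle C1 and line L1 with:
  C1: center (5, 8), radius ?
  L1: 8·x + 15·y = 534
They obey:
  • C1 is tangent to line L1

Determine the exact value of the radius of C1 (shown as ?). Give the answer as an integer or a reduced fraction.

1. [C1‖L1]  r_C1² − 484 = 0  ⇒  r_C1 = 22 (r>0 drops 1)

22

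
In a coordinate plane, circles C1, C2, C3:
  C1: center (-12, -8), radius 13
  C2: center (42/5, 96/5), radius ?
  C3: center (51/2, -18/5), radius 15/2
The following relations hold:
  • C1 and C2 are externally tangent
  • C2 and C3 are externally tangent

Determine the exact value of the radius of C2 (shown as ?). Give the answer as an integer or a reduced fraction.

21

1. [ext C1·C2]  r_C2² + 26r_C2 − 987 = 0  ⇒  r_C2 = 21 (r>0 drops 1)
2. [ext C2·C3]  r_C2² + 15r_C2 − 756 = 0  ⇒  r_C2 = 21 (r>0 drops 1)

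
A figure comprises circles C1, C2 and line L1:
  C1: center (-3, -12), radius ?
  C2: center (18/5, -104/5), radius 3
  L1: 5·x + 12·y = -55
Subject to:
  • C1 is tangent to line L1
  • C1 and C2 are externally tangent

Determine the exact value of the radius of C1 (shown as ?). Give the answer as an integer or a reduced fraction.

1. [C1‖L1]  r_C1² − 64 = 0  ⇒  r_C1 = 8 (r>0 drops 1)
2. [ext C1·C2]  r_C1² + 6r_C1 − 112 = 0  ⇒  r_C1 = 8 (r>0 drops 1)

8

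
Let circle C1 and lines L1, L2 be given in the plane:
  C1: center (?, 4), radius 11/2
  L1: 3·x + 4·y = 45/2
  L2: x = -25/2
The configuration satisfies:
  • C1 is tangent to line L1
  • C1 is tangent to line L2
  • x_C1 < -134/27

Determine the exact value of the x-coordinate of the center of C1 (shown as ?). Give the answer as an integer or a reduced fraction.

-7

1. [C1‖L1]  x_C1² − (13/3)x_C1 − 238/3 = 0  ⇒  x_C1 = -7 or 34/3
2. [C1‖L2]  x_C1² + 25x_C1 + 126 = 0  ⇒  x_C1 = -18 or -7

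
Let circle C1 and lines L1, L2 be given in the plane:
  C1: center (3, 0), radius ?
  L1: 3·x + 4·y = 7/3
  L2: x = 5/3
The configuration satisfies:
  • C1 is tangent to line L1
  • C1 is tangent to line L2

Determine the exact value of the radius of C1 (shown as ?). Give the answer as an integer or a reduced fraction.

4/3

1. [C1‖L1]  r_C1² − 16/9 = 0  ⇒  r_C1 = 4/3 (r>0 drops 1)
2. [C1‖L2]  r_C1² − 16/9 = 0  ⇒  r_C1 = 4/3 (r>0 drops 1)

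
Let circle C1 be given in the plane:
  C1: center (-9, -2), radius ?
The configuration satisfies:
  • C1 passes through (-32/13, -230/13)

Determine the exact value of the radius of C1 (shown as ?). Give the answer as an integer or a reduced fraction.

17

1. [C1∋P]  r_C1² − 289 = 0  ⇒  r_C1 = 17 (r>0 drops 1)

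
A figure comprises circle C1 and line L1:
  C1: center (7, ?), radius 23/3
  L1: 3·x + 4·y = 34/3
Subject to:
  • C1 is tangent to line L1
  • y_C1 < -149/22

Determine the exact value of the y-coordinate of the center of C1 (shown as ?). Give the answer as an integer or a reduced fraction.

1. [C1‖L1]  y_C1² + (29/6)y_C1 − 86 = 0  ⇒  y_C1 = -12 or 43/6
2. given y_C1 < -149/22: keep -12

-12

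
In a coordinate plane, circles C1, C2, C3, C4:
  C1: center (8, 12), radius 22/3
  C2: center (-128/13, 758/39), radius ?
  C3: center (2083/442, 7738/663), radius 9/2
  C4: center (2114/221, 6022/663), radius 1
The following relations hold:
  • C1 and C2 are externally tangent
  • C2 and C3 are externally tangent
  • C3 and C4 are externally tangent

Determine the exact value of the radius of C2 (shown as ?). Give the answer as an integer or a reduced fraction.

12

1. [ext C1·C2]  r_C2² + (44/3)r_C2 − 320 = 0  ⇒  r_C2 = 12 (r>0 drops 1)
2. [ext C2·C3]  r_C2² + 9r_C2 − 252 = 0  ⇒  r_C2 = 12 (r>0 drops 1)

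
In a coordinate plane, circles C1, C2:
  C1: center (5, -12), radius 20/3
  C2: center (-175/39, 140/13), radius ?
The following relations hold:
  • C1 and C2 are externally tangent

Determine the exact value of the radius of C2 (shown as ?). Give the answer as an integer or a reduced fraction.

1. [ext C1·C2]  r_C2² + (40/3)r_C2 − 564 = 0  ⇒  r_C2 = 18 (r>0 drops 1)

18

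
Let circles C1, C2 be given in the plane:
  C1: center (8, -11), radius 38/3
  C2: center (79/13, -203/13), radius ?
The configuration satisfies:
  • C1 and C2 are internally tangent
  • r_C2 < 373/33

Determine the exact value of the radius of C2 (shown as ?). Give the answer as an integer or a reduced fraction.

1. [int C1,C2]  r_C2² − (76/3)r_C2 + 1219/9 = 0  ⇒  r_C2 = 23/3 or 53/3
2. given r_C2 < 373/33: keep 23/3

23/3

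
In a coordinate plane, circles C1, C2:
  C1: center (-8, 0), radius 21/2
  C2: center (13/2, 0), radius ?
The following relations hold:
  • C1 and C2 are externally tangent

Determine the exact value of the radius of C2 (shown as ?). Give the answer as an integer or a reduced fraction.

4

1. [ext C1·C2]  r_C2² + 21r_C2 − 100 = 0  ⇒  r_C2 = 4 (r>0 drops 1)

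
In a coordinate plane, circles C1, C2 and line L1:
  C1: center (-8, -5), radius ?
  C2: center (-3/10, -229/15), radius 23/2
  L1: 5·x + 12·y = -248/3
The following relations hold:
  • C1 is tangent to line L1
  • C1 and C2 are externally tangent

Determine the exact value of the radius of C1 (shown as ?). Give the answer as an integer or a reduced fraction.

1. [C1‖L1]  r_C1² − 16/9 = 0  ⇒  r_C1 = 4/3 (r>0 drops 1)
2. [ext C1·C2]  r_C1² + 23r_C1 − 292/9 = 0  ⇒  r_C1 = 4/3 (r>0 drops 1)

4/3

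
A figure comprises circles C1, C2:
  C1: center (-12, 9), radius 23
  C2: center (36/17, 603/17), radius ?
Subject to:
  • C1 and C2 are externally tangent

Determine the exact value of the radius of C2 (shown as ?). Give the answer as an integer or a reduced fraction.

1. [ext C1·C2]  r_C2² + 46r_C2 − 371 = 0  ⇒  r_C2 = 7 (r>0 drops 1)

7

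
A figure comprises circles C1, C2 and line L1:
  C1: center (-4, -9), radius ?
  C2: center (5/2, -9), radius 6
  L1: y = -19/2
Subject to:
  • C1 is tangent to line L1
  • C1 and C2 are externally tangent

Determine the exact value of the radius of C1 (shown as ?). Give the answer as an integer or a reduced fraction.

1. [C1‖L1]  r_C1² − 1/4 = 0  ⇒  r_C1 = 1/2 (r>0 drops 1)
2. [ext C1·C2]  r_C1² + 12r_C1 − 25/4 = 0  ⇒  r_C1 = 1/2 (r>0 drops 1)

1/2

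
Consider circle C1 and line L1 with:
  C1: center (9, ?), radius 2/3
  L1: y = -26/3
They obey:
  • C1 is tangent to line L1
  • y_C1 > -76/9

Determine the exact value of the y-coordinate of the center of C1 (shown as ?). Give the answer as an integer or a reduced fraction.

1. [C1‖L1]  y_C1² + (52/3)y_C1 + 224/3 = 0  ⇒  y_C1 = -28/3 or -8
2. given y_C1 > -76/9: keep -8

-8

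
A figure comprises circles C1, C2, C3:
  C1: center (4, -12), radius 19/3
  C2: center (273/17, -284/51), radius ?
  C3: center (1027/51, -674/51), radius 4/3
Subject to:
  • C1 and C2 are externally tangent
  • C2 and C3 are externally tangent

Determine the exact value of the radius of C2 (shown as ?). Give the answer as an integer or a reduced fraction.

22/3

1. [ext C1·C2]  r_C2² + (38/3)r_C2 − 440/3 = 0  ⇒  r_C2 = 22/3 (r>0 drops 1)
2. [ext C2·C3]  r_C2² + (8/3)r_C2 − 220/3 = 0  ⇒  r_C2 = 22/3 (r>0 drops 1)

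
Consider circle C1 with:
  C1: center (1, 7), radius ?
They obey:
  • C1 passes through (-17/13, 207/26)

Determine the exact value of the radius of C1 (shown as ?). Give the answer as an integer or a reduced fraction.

5/2

1. [C1∋P]  r_C1² − 25/4 = 0  ⇒  r_C1 = 5/2 (r>0 drops 1)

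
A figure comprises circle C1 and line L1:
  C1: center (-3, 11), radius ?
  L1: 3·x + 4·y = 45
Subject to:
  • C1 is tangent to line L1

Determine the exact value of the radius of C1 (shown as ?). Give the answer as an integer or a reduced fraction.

1. [C1‖L1]  r_C1² − 4 = 0  ⇒  r_C1 = 2 (r>0 drops 1)

2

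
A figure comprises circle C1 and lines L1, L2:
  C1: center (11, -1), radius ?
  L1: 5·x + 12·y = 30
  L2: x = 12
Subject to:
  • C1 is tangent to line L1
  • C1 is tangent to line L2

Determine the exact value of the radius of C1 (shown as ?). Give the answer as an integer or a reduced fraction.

1. [C1‖L1]  r_C1² − 1 = 0  ⇒  r_C1 = 1 (r>0 drops 1)
2. [C1‖L2]  r_C1² − 1 = 0  ⇒  r_C1 = 1 (r>0 drops 1)

1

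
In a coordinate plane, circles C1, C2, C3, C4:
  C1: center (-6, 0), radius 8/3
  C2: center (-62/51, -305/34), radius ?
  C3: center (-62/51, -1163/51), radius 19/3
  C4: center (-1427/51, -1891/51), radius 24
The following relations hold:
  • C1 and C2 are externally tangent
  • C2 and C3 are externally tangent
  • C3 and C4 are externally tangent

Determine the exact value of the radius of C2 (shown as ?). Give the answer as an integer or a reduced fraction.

15/2

1. [ext C1·C2]  r_C2² + (16/3)r_C2 − 385/4 = 0  ⇒  r_C2 = 15/2 (r>0 drops 1)
2. [ext C2·C3]  r_C2² + (38/3)r_C2 − 605/4 = 0  ⇒  r_C2 = 15/2 (r>0 drops 1)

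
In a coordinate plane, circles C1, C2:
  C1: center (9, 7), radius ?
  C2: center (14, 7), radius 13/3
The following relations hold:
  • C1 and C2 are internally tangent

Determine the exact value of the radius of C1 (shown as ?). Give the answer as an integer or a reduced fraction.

1. [int C1,C2]  r_C1² − (26/3)r_C1 − 56/9 = 0  ⇒  r_C1 = 28/3 (r>0 drops 1)

28/3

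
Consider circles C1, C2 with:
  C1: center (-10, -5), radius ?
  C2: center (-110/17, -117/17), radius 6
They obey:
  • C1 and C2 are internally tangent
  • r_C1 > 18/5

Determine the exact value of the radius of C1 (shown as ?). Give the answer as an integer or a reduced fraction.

1. [int C1,C2]  r_C1² − 12r_C1 + 20 = 0  ⇒  r_C1 = 2 or 10
2. given r_C1 > 18/5: keep 10

10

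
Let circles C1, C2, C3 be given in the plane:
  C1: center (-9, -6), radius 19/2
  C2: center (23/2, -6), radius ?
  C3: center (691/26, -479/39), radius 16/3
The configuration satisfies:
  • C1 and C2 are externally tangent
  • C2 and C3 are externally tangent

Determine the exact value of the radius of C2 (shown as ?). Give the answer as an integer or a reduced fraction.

1. [ext C1·C2]  r_C2² + 19r_C2 − 330 = 0  ⇒  r_C2 = 11 (r>0 drops 1)
2. [ext C2·C3]  r_C2² + (32/3)r_C2 − 715/3 = 0  ⇒  r_C2 = 11 (r>0 drops 1)

11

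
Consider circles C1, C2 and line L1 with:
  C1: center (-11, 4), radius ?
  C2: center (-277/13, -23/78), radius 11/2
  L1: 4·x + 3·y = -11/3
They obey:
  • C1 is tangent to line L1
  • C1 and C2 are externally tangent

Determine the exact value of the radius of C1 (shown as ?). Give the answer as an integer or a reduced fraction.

1. [C1‖L1]  r_C1² − 289/9 = 0  ⇒  r_C1 = 17/3 (r>0 drops 1)
2. [ext C1·C2]  r_C1² + 11r_C1 − 850/9 = 0  ⇒  r_C1 = 17/3 (r>0 drops 1)

17/3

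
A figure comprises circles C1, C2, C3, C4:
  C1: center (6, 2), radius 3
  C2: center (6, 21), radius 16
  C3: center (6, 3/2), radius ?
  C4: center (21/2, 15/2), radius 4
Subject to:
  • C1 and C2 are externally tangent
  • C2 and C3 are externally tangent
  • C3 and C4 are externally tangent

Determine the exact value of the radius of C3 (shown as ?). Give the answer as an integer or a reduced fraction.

7/2

1. [ext C2·C3]  r_C3² + 32r_C3 − 497/4 = 0  ⇒  r_C3 = 7/2 (r>0 drops 1)
2. [ext C3·C4]  r_C3² + 8r_C3 − 161/4 = 0  ⇒  r_C3 = 7/2 (r>0 drops 1)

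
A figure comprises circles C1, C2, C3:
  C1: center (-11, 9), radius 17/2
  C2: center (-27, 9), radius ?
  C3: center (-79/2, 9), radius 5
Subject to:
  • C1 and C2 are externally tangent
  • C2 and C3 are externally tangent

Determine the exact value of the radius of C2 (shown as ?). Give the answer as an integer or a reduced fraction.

1. [ext C1·C2]  r_C2² + 17r_C2 − 735/4 = 0  ⇒  r_C2 = 15/2 (r>0 drops 1)
2. [ext C2·C3]  r_C2² + 10r_C2 − 525/4 = 0  ⇒  r_C2 = 15/2 (r>0 drops 1)

15/2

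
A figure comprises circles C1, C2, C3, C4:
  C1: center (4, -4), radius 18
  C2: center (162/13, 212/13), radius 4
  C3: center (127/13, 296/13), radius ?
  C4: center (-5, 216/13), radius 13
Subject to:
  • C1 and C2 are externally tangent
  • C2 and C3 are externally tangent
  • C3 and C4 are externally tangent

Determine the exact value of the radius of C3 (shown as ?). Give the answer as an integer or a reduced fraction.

1. [ext C2·C3]  r_C3² + 8r_C3 − 33 = 0  ⇒  r_C3 = 3 (r>0 drops 1)
2. [ext C3·C4]  r_C3² + 26r_C3 − 87 = 0  ⇒  r_C3 = 3 (r>0 drops 1)

3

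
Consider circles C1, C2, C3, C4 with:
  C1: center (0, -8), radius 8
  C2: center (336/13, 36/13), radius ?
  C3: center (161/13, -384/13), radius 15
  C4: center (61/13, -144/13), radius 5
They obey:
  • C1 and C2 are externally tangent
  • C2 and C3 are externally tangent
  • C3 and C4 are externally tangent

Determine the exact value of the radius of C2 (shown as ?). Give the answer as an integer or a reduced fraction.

20

1. [ext C1·C2]  r_C2² + 16r_C2 − 720 = 0  ⇒  r_C2 = 20 (r>0 drops 1)
2. [ext C2·C3]  r_C2² + 30r_C2 − 1000 = 0  ⇒  r_C2 = 20 (r>0 drops 1)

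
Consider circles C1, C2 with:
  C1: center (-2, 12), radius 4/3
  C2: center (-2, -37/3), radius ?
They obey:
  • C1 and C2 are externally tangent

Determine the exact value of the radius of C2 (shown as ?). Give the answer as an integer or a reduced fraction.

1. [ext C1·C2]  r_C2² + (8/3)r_C2 − 1771/3 = 0  ⇒  r_C2 = 23 (r>0 drops 1)

23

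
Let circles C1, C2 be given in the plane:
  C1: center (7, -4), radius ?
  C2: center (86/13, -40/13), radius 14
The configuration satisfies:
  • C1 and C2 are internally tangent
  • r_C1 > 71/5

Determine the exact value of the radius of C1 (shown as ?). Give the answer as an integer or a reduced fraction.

15

1. [int C1,C2]  r_C1² − 28r_C1 + 195 = 0  ⇒  r_C1 = 13 or 15
2. given r_C1 > 71/5: keep 15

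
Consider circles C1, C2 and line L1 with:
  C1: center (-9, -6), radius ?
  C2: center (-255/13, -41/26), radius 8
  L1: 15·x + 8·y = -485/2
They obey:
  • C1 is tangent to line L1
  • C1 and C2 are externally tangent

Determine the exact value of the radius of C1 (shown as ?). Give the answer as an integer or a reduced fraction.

7/2

1. [C1‖L1]  r_C1² − 49/4 = 0  ⇒  r_C1 = 7/2 (r>0 drops 1)
2. [ext C1·C2]  r_C1² + 16r_C1 − 273/4 = 0  ⇒  r_C1 = 7/2 (r>0 drops 1)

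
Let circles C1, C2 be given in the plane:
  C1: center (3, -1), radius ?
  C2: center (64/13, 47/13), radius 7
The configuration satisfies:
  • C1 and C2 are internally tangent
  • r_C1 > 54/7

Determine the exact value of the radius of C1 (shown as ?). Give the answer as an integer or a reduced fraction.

1. [int C1,C2]  r_C1² − 14r_C1 + 24 = 0  ⇒  r_C1 = 2 or 12
2. given r_C1 > 54/7: keep 12

12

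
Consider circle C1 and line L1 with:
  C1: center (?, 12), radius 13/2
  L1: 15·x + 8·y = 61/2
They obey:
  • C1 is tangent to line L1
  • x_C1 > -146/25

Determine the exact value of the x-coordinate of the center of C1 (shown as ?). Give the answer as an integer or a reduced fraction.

1. [C1‖L1]  x_C1² + (131/15)x_C1 − 176/5 = 0  ⇒  x_C1 = -176/15 or 3
2. given x_C1 > -146/25: keep 3

3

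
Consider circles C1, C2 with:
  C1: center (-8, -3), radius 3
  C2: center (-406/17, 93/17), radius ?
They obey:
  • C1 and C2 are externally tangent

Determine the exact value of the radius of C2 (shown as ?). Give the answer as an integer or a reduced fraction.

15

1. [ext C1·C2]  r_C2² + 6r_C2 − 315 = 0  ⇒  r_C2 = 15 (r>0 drops 1)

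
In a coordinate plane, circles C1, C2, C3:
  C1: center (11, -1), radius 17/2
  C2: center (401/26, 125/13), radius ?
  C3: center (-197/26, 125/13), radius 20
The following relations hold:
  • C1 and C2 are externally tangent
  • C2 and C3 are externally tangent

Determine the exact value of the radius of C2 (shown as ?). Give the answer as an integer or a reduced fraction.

1. [ext C1·C2]  r_C2² + 17r_C2 − 60 = 0  ⇒  r_C2 = 3 (r>0 drops 1)
2. [ext C2·C3]  r_C2² + 40r_C2 − 129 = 0  ⇒  r_C2 = 3 (r>0 drops 1)

3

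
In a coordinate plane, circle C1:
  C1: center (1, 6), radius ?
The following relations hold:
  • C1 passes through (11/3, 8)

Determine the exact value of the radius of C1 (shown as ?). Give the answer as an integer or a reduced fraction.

10/3

1. [C1∋P]  r_C1² − 100/9 = 0  ⇒  r_C1 = 10/3 (r>0 drops 1)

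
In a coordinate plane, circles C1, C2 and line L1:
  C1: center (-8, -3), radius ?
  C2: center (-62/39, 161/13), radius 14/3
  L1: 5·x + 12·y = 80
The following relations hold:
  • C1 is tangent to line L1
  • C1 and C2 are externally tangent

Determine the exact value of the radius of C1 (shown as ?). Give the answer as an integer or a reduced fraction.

12

1. [C1‖L1]  r_C1² − 144 = 0  ⇒  r_C1 = 12 (r>0 drops 1)
2. [ext C1·C2]  r_C1² + (28/3)r_C1 − 256 = 0  ⇒  r_C1 = 12 (r>0 drops 1)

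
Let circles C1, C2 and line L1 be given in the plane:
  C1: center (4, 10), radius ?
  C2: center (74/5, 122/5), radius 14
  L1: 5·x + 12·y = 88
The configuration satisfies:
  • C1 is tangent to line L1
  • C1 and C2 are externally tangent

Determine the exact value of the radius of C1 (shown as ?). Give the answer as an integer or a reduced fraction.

4

1. [C1‖L1]  r_C1² − 16 = 0  ⇒  r_C1 = 4 (r>0 drops 1)
2. [ext C1·C2]  r_C1² + 28r_C1 − 128 = 0  ⇒  r_C1 = 4 (r>0 drops 1)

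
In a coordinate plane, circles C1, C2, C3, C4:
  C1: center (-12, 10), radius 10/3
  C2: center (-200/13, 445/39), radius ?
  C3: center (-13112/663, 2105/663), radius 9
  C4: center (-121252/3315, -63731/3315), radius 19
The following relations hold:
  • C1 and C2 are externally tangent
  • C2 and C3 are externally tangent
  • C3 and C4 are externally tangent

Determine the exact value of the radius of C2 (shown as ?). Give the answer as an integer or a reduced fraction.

1/3

1. [ext C1·C2]  r_C2² + (20/3)r_C2 − 7/3 = 0  ⇒  r_C2 = 1/3 (r>0 drops 1)
2. [ext C2·C3]  r_C2² + 18r_C2 − 55/9 = 0  ⇒  r_C2 = 1/3 (r>0 drops 1)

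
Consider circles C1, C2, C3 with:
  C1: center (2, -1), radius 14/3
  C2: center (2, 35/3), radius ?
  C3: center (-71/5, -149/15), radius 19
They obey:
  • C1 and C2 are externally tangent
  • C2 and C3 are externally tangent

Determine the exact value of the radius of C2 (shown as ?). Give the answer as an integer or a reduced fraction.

8

1. [ext C1·C2]  r_C2² + (28/3)r_C2 − 416/3 = 0  ⇒  r_C2 = 8 (r>0 drops 1)
2. [ext C2·C3]  r_C2² + 38r_C2 − 368 = 0  ⇒  r_C2 = 8 (r>0 drops 1)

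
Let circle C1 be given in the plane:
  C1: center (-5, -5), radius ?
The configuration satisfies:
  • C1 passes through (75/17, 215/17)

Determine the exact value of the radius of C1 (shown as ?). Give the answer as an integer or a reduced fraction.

20

1. [C1∋P]  r_C1² − 400 = 0  ⇒  r_C1 = 20 (r>0 drops 1)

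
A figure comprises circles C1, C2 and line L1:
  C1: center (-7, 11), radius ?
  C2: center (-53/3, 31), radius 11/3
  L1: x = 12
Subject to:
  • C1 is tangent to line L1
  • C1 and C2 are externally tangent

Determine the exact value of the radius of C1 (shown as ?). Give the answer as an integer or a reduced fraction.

1. [C1‖L1]  r_C1² − 361 = 0  ⇒  r_C1 = 19 (r>0 drops 1)
2. [ext C1·C2]  r_C1² + (22/3)r_C1 − 1501/3 = 0  ⇒  r_C1 = 19 (r>0 drops 1)

19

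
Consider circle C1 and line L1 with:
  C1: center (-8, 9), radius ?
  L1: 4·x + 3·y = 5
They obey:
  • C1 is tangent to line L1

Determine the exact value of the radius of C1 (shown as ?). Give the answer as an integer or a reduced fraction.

1. [C1‖L1]  r_C1² − 4 = 0  ⇒  r_C1 = 2 (r>0 drops 1)

2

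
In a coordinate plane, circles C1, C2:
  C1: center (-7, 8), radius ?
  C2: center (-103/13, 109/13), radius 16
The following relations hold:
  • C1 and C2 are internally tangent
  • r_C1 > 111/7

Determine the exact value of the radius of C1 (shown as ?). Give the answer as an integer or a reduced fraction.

1. [int C1,C2]  r_C1² − 32r_C1 + 255 = 0  ⇒  r_C1 = 15 or 17
2. given r_C1 > 111/7: keep 17

17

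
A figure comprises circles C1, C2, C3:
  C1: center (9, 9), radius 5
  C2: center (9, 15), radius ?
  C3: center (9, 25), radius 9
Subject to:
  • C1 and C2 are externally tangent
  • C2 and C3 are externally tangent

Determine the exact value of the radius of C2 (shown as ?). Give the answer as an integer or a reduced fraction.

1. [ext C1·C2]  r_C2² + 10r_C2 − 11 = 0  ⇒  r_C2 = 1 (r>0 drops 1)
2. [ext C2·C3]  r_C2² + 18r_C2 − 19 = 0  ⇒  r_C2 = 1 (r>0 drops 1)

1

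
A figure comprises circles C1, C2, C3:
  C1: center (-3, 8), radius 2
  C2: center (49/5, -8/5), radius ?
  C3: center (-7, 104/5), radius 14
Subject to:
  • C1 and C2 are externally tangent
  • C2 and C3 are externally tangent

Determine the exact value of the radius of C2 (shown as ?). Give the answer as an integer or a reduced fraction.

1. [ext C1·C2]  r_C2² + 4r_C2 − 252 = 0  ⇒  r_C2 = 14 (r>0 drops 1)
2. [ext C2·C3]  r_C2² + 28r_C2 − 588 = 0  ⇒  r_C2 = 14 (r>0 drops 1)

14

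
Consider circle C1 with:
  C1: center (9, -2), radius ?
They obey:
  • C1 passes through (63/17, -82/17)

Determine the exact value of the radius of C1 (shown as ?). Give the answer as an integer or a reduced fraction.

6

1. [C1∋P]  r_C1² − 36 = 0  ⇒  r_C1 = 6 (r>0 drops 1)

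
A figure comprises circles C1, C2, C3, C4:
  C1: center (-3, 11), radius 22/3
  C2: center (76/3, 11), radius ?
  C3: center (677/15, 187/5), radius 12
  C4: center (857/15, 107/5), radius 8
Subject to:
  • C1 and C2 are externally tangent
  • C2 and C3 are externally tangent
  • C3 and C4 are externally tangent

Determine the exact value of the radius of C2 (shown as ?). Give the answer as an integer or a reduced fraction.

21

1. [ext C1·C2]  r_C2² + (44/3)r_C2 − 749 = 0  ⇒  r_C2 = 21 (r>0 drops 1)
2. [ext C2·C3]  r_C2² + 24r_C2 − 945 = 0  ⇒  r_C2 = 21 (r>0 drops 1)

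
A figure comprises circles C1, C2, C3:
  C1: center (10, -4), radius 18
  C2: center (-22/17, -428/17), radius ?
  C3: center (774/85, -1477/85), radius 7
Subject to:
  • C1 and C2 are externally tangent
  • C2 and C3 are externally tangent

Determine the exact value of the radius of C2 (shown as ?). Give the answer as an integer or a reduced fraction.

6

1. [ext C1·C2]  r_C2² + 36r_C2 − 252 = 0  ⇒  r_C2 = 6 (r>0 drops 1)
2. [ext C2·C3]  r_C2² + 14r_C2 − 120 = 0  ⇒  r_C2 = 6 (r>0 drops 1)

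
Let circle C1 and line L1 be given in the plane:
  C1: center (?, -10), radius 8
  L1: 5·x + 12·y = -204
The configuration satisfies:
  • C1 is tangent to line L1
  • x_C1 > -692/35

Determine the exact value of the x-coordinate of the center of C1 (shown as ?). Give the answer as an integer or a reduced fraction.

4

1. [C1‖L1]  x_C1² + (168/5)x_C1 − 752/5 = 0  ⇒  x_C1 = -188/5 or 4
2. given x_C1 > -692/35: keep 4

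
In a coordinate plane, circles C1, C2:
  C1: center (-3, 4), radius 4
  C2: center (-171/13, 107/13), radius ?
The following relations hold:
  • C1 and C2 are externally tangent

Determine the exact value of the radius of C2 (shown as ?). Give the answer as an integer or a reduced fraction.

7

1. [ext C1·C2]  r_C2² + 8r_C2 − 105 = 0  ⇒  r_C2 = 7 (r>0 drops 1)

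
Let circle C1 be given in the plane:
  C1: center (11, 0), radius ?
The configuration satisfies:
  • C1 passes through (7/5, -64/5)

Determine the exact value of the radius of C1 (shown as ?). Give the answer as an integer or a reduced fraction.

16

1. [C1∋P]  r_C1² − 256 = 0  ⇒  r_C1 = 16 (r>0 drops 1)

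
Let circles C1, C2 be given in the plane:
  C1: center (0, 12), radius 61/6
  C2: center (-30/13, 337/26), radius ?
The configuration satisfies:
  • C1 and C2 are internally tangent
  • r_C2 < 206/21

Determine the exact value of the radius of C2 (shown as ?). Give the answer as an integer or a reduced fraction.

1. [int C1,C2]  r_C2² − (61/3)r_C2 + 874/9 = 0  ⇒  r_C2 = 23/3 or 38/3
2. given r_C2 < 206/21: keep 23/3

23/3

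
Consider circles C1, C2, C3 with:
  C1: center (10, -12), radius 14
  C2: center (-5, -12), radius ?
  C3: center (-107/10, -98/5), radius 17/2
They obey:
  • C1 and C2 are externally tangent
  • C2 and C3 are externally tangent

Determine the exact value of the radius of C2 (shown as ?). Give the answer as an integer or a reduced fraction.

1

1. [ext C1·C2]  r_C2² + 28r_C2 − 29 = 0  ⇒  r_C2 = 1 (r>0 drops 1)
2. [ext C2·C3]  r_C2² + 17r_C2 − 18 = 0  ⇒  r_C2 = 1 (r>0 drops 1)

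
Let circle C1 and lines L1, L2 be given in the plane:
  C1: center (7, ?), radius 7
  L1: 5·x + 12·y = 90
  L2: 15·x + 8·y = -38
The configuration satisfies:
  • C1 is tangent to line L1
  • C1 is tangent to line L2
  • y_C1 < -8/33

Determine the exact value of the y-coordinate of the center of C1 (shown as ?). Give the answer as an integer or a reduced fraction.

1. [C1‖L1]  y_C1² − (55/6)y_C1 − 73/2 = 0  ⇒  y_C1 = -3 or 73/6
2. [C1‖L2]  y_C1² + (143/4)y_C1 + 393/4 = 0  ⇒  y_C1 = -131/4 or -3

-3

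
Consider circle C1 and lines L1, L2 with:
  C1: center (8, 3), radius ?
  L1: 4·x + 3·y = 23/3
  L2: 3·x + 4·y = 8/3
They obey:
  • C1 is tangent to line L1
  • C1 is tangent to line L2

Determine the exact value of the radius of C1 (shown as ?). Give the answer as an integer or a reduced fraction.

1. [C1‖L1]  r_C1² − 400/9 = 0  ⇒  r_C1 = 20/3 (r>0 drops 1)
2. [C1‖L2]  r_C1² − 400/9 = 0  ⇒  r_C1 = 20/3 (r>0 drops 1)

20/3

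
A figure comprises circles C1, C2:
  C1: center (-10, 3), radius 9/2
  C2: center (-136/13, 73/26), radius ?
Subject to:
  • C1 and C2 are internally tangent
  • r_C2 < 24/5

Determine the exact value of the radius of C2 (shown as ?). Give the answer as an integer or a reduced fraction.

1. [int C1,C2]  r_C2² − 9r_C2 + 20 = 0  ⇒  r_C2 = 4 or 5
2. given r_C2 < 24/5: keep 4

4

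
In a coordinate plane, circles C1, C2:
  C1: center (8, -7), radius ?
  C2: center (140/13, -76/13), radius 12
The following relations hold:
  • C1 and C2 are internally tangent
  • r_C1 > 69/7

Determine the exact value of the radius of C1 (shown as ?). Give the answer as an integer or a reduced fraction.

1. [int C1,C2]  r_C1² − 24r_C1 + 135 = 0  ⇒  r_C1 = 9 or 15
2. given r_C1 > 69/7: keep 15

15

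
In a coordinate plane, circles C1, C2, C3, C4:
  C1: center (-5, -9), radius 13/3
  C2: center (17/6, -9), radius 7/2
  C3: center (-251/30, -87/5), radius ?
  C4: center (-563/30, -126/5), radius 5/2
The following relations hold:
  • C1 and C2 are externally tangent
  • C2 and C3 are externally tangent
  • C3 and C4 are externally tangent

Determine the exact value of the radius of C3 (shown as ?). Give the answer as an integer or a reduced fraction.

1. [ext C2·C3]  r_C3² + 7r_C3 − 735/4 = 0  ⇒  r_C3 = 21/2 (r>0 drops 1)
2. [ext C3·C4]  r_C3² + 5r_C3 − 651/4 = 0  ⇒  r_C3 = 21/2 (r>0 drops 1)

21/2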